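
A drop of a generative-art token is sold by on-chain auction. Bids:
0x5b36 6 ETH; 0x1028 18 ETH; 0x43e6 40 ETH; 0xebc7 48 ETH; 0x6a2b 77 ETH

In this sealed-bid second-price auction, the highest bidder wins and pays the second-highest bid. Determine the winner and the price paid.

0x6a2b pays 48 ETH

Bids ranked: 77 (0x6a2b) > 48 (0xebc7) > 40 (0x43e6) > 18 (0x1028) > 6 (0x5b36)
0x6a2b is highest; pays the second-highest bid, 48 ETH.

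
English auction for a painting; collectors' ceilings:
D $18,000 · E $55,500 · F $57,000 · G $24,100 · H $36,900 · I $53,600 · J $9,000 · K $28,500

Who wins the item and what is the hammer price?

F wins at $55,500

Limits in order: 57,000 (F) > 55,500 (E) > 53,600 (I) > 36,900 (H) > 28,500 (K) > 24,100 (G) > …
Once the price passes $55,500, only F is left; the hammer falls at E's limit of $55,500.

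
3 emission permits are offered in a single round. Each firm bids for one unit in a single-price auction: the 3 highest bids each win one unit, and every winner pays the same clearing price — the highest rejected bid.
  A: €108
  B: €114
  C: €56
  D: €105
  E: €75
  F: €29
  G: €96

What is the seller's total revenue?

Ordering the bids: 114 (B), 108 (A), 105 (D), 96 (G), 75 (E), …
Winners (3 units): B, A, D.
Clearing price = highest rejected bid = €96.
Total revenue = 3 × €96 = €288.

Total revenue: €288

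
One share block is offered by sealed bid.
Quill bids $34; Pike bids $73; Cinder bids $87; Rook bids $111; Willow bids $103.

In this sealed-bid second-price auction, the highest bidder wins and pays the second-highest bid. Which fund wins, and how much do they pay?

Bids ranked: 111 (Rook) > 103 (Willow) > 87 (Cinder) > 73 (Pike) > 34 (Quill)
Rook is highest; pays the second-highest bid, $103.

Rook pays $103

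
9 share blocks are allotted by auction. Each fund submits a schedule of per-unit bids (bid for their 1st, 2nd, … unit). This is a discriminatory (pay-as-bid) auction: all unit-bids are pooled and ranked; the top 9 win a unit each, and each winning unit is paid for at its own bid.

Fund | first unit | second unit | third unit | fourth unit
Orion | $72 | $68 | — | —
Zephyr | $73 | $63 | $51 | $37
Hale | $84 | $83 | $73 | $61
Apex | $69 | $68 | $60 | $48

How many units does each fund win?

Merging the schedules and taking the best 9: 84 (Hale-1), 83 (Hale-2), 73 (Zephyr-1), 73 (Hale-3), 72 (Orion-1), 69 (Apex-1), 68 (Orion-2), 68 (Apex-2), 63 (Zephyr-2)
Next rejected bid: $61 (not a price — pay-as-bid).
Allocation: Apex 2, Hale 3, Orion 2, Zephyr 2.

Apex 2, Hale 3, Orion 2, Zephyr 2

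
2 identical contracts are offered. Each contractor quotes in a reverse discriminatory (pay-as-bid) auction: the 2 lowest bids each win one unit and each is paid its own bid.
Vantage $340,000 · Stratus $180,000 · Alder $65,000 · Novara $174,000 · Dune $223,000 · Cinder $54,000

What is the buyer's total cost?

Ordering the bids: 54,000 (Cinder), 65,000 (Alder), 174,000 (Novara), 180,000 (Stratus), …
Winners (2 units): Cinder, Alder.
Total cost = 54,000 + 65,000 = $119,000.

Total cost: $119,000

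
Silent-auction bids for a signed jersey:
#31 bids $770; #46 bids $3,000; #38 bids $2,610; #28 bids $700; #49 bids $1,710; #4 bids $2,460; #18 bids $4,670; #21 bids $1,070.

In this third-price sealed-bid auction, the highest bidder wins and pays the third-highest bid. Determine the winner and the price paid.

Bids in order: 4,670 (#18) > 3,000 (#46) > 2,610 (#38) > 2,460 (#4) > 1,710 (#49) > 1,070 (#21) > …
#18 wins; payment is bid #3 in the ranking = $2,610.

#18 pays $2,610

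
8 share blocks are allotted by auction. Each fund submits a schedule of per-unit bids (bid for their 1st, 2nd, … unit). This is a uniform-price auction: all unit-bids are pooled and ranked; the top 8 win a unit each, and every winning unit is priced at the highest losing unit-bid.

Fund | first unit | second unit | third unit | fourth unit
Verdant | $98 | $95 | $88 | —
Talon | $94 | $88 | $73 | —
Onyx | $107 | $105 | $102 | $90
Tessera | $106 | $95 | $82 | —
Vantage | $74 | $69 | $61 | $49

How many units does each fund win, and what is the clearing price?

Onyx 3, Talon 1, Tessera 2, Verdant 2; clearing price $90

Merging the schedules and taking the best 8: 107 (Onyx-1), 106 (Tessera-1), 105 (Onyx-2), 102 (Onyx-3), 98 (Verdant-1), 95 (Verdant-2), 95 (Tessera-2), 94 (Talon-1)
Highest rejected unit-bid = $90.
Allocation: Onyx 3, Talon 1, Tessera 2, Verdant 2.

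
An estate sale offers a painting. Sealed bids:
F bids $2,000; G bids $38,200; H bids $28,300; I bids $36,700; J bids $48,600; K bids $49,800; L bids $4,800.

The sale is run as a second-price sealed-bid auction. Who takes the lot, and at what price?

K pays $48,600

Bids in order: 49,800 (K) > 48,600 (J) > 38,200 (G) > 36,700 (I) > 28,300 (H) > 4,800 (L) > …
K is highest; pays the second-highest bid, $48,600.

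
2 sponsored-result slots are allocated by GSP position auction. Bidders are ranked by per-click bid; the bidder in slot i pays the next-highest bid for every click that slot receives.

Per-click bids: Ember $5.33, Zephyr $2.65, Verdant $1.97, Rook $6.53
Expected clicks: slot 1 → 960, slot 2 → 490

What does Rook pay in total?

Sorting advertisers: $6.53 (Rook) > $5.33 (Ember) > $2.65 (Zephyr) > …
Rook holds slot 1 → pays next bid $5.33 × 960 clicks = $5116.80.

Rook pays $5116.80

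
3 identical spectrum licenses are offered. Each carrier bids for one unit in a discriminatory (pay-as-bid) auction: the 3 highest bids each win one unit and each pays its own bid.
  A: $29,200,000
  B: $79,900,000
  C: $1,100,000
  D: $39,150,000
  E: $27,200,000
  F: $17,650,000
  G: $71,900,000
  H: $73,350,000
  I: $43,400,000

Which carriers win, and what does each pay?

B $79,900,000, H $73,350,000, G $71,900,000

Sorting: 79,900,000 (B), 73,350,000 (H), 71,900,000 (G), 43,400,000 (I), 39,150,000 (D), …
The 3 highest are B, H, G.
Each winner pays its own bid: B $79,900,000, H $73,350,000, G $71,900,000.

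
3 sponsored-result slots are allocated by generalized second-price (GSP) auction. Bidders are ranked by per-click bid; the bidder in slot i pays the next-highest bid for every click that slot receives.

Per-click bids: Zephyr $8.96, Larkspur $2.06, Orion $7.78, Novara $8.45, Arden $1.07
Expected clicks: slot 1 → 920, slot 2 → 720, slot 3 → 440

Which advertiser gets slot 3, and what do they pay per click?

Orion; $2.06 per click

Ranked by bid: $8.96 (Zephyr) > $8.45 (Novara) > $7.78 (Orion) > $2.06 (Larkspur) > …
Slot 3 goes to the third-ranked bidder, Orion, who pays the next bid down: $2.06/click.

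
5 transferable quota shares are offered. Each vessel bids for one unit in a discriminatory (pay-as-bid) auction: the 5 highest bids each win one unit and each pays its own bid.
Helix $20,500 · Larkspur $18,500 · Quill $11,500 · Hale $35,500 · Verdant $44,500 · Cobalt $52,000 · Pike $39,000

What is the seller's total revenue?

Total revenue: $191,500

Sorting: 52,000 (Cobalt), 44,500 (Verdant), 39,000 (Pike), 35,500 (Hale), 20,500 (Helix), 18,500 (Larkspur), 11,500 (Quill)
Winners (5 units): Cobalt, Verdant, Pike, Hale, Helix.
Total revenue = 52,000 + 44,500 + 39,000 + 35,500 + 20,500 = $191,500.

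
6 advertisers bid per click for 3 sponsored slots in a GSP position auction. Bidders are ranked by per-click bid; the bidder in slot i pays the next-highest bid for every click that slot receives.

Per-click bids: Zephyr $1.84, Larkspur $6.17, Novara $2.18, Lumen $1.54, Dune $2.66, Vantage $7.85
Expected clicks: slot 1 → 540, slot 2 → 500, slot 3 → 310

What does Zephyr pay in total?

Per-click bids in order: $7.85 (Vantage) > $6.17 (Larkspur) > $2.66 (Dune) > $2.18 (Novara) > …
Zephyr ranks below slot 3 → no slot, pays nothing.

Zephyr pays $0.00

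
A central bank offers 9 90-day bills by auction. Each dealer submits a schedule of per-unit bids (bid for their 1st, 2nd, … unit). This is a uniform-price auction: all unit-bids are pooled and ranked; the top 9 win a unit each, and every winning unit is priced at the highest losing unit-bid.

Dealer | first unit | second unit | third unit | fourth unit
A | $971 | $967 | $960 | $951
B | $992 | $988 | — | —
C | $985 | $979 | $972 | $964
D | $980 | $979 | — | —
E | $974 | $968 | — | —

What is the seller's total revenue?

Merging the schedules and taking the best 9: 992 (B-1), 988 (B-2), 985 (C-1), 980 (D-1), 979 (C-2), 979 (D-2), 974 (E-1), 972 (C-3), 971 (A-1)
First bid not allocated: $968.
Allocation: A 1, B 2, C 3, D 2, E 1. Every unit priced at $968.
Revenue = 9 × 968 = $8,712.

Total revenue: $8,712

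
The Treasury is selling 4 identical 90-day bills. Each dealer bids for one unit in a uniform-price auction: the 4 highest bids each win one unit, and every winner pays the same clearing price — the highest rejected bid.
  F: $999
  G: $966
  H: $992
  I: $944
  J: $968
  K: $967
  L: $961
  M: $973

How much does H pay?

Ordering the bids: 999 (F), 992 (H), 973 (M), 968 (J), 967 (K), 966 (G), …
Top 4: F, H, M, J.
Highest unsuccessful bid: $967 → clearing price.
H wins → pays $967.

H pays $967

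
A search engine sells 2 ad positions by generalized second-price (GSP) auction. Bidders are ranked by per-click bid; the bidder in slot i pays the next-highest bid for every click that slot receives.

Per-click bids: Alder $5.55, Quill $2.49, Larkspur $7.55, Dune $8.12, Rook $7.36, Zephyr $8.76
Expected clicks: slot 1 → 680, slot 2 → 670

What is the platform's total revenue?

Total revenue: $10580.10

Sorting advertisers: $8.76 (Zephyr) > $8.12 (Dune) > $7.55 (Larkspur) > …
Slot 1: Zephyr pays $8.12 × 680 = $5521.60
Slot 2: Dune pays $7.55 × 670 = $5058.50
Total = $10580.10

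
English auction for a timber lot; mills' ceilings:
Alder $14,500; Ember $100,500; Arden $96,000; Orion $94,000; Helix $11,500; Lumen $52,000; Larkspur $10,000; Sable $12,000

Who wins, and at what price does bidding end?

Ember wins at $96,000

Sorting limits: 100,500 (Ember) > 96,000 (Arden) > 94,000 (Orion) > 52,000 (Lumen) > 14,500 (Alder) > 12,000 (Sable) > …
Bidding ends when Arden exits at $96,000; Ember takes it.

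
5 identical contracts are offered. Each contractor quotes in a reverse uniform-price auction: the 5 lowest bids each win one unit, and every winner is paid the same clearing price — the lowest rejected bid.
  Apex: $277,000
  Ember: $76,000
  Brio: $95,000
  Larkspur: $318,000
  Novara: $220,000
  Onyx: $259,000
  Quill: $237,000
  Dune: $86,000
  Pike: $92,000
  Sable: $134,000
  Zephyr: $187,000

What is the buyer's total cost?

Sorting: 76,000 (Ember), 86,000 (Dune), 92,000 (Pike), 95,000 (Brio), 134,000 (Sable), 187,000 (Zephyr), 220,000 (Novara), …
Lowest 5: Ember, Dune, Pike, Brio, Sable.
Lowest unsuccessful bid: $187,000 → clearing price.
Total cost = 5 × $187,000 = $935,000.

Total cost: $935,000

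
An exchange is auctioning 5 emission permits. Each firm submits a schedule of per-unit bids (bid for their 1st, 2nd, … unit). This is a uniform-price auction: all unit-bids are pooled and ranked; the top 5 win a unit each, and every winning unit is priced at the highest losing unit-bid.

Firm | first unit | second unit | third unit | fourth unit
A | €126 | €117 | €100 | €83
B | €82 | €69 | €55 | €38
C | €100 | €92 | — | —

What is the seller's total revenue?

Pooled unit-bids ranked (top 5): 126 (A-1), 117 (A-2), 100 (A-3), 100 (C-1), 92 (C-2)
Highest rejected unit-bid = €83.
Allocation: A 3, C 2. Every unit priced at €83.
Revenue = 5 × 83 = €415.

Total revenue: €415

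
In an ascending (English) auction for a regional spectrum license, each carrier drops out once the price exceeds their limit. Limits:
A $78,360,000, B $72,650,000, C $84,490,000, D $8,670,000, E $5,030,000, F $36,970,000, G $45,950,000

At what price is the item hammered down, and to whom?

Rule: the price rises until one bidder remains; the winner pays the price at which the last rival dropped out.
Limits ranked: 84,490,000 (C) > 78,360,000 (A) > 72,650,000 (B) > 45,950,000 (G) > 36,970,000 (F) > 8,670,000 (D) > …
A is the last rival to drop out, at $78,360,000; C remains and wins at that price.

C wins at $78,360,000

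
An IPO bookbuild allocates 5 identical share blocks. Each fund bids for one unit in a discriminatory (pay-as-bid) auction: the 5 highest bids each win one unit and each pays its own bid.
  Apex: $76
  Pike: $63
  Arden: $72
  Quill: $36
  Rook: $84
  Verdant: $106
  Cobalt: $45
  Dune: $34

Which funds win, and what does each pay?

Sorting: 106 (Verdant), 84 (Rook), 76 (Apex), 72 (Arden), 63 (Pike), 45 (Cobalt), 36 (Quill), …
The 5 highest are Verdant, Rook, Apex, Arden, Pike.
Each winner pays its own bid: Verdant $106, Rook $84, Apex $76, Arden $72, Pike $63.

Verdant $106, Rook $84, Apex $76, Arden $72, Pike $63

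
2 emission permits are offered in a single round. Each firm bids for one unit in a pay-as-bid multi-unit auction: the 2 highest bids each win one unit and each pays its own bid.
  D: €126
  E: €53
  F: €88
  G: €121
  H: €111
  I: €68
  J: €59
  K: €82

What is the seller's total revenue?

Total revenue: €247

Sorting: 126 (D), 121 (G), 111 (H), 88 (F), …
The 2 highest are D, G.
Total revenue = 126 + 121 = €247.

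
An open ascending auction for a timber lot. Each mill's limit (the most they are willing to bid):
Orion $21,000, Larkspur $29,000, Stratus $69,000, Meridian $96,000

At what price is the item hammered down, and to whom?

Limits in order: 96,000 (Meridian) > 69,000 (Stratus) > 29,000 (Larkspur) > 21,000 (Orion)
Stratus is the last rival to drop out, at $69,000; Meridian remains and wins at that price.

Meridian wins at $69,000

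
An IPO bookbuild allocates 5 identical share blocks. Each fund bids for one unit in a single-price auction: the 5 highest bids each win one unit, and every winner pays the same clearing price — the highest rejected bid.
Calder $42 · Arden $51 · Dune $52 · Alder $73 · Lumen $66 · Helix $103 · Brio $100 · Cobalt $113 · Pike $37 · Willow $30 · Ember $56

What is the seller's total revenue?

Total revenue: $280

Bids ranked high→low: 113 (Cobalt), 103 (Helix), 100 (Brio), 73 (Alder), 66 (Lumen), 56 (Ember), 52 (Dune), …
Top 5: Cobalt, Helix, Brio, Alder, Lumen.
Highest unsuccessful bid: $56 → clearing price.
Total revenue = 5 × $56 = $280.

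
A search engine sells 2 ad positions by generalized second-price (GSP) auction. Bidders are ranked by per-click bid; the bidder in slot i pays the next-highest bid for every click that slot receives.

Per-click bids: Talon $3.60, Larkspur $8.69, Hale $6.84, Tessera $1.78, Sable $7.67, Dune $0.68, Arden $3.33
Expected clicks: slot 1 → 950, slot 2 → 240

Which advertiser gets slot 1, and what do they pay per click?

Per-click bids in order: $8.69 (Larkspur) > $7.67 (Sable) > $6.84 (Hale) > …
Slot 1 goes to the first-ranked bidder, Larkspur, who pays the next bid down: $7.67/click.

Larkspur; $7.67 per click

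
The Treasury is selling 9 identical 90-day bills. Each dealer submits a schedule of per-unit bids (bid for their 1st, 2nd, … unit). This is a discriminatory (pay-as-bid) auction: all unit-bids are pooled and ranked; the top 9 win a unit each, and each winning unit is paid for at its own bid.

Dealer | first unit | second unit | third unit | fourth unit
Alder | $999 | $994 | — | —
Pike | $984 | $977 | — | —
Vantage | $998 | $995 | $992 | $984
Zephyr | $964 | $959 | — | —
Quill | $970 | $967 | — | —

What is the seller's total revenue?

Total revenue: $8,893

All unit-bids, highest first — top 9: 999 (Alder-1), 998 (Vantage-1), 995 (Vantage-2), 994 (Alder-2), 992 (Vantage-3), 984 (Pike-1), 984 (Vantage-4), 977 (Pike-2), 970 (Quill-1)
Next rejected bid: $967 (not a price — pay-as-bid).
Each winning unit pays its own bid.
Revenue = 999 + 998 + 995 + 994 + 992 + 984 + 984 + 977 + 970 = $8,893.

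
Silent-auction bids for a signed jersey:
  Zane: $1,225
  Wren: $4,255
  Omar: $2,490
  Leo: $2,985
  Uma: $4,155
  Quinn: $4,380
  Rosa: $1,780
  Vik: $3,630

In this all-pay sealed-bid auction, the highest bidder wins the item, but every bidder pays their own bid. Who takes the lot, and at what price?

Quinn pays $4,380

Bids in order: 4,380 (Quinn) > 4,255 (Wren) > 4,155 (Uma) > 3,630 (Vik) > 2,985 (Leo) > 2,490 (Omar) > …
Quinn is highest and takes the item; every bidder forfeits their bid.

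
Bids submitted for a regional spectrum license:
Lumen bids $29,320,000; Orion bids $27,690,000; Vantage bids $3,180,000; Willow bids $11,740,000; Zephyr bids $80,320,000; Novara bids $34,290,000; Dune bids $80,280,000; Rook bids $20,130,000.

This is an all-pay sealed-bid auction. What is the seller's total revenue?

Rule: the highest bidder wins the item, but every bidder pays their own bid.
Bids ranked: 80,320,000 (Zephyr) > 80,280,000 (Dune) > 34,290,000 (Novara) > 29,320,000 (Lumen) > 27,690,000 (Orion) > 20,130,000 (Rook) > …
Zephyr wins with the top bid; all bids are sunk regardless.
Every bidder forfeits their bid regardless of winning.
Revenue = 29,320,000 + 27,690,000 + 3,180,000 + 11,740,000 + 80,320,000 + 34,290,000 + 80,280,000 + 20,130,000 = $286,950,000.

Total revenue: $286,950,000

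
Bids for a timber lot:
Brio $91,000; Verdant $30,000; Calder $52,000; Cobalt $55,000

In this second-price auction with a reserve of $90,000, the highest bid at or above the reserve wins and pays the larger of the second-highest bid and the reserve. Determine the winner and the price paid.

Brio pays $90,000

Second-price auction with a reserve of $90,000: the highest bid at or above the reserve wins and pays the larger of the second-highest bid and the reserve.
Bids ranked: 91,000 (Brio) > 55,000 (Cobalt) > 52,000 (Calder) > 30,000 (Verdant)
Highest eligible bid: Brio at $91,000.
max(second-highest $55,000, reserve $90,000) = $90,000.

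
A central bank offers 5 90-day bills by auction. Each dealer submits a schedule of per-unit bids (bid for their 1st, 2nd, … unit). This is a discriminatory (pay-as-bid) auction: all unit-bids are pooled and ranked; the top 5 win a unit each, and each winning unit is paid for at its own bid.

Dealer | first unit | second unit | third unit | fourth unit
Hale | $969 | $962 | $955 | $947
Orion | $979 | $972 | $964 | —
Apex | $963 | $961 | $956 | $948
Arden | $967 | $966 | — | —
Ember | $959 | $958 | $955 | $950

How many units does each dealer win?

Merging the schedules and taking the best 5: 979 (Orion-1), 972 (Orion-2), 969 (Hale-1), 967 (Arden-1), 966 (Arden-2)
Next rejected bid: $964 (not a price — pay-as-bid).
Allocation: Arden 2, Hale 1, Orion 2.

Arden 2, Hale 1, Orion 2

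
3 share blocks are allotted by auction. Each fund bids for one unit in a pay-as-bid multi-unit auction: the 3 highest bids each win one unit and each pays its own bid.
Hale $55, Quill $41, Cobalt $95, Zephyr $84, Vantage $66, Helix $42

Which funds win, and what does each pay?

Bids ranked high→low: 95 (Cobalt), 84 (Zephyr), 66 (Vantage), 55 (Hale), 42 (Helix), …
The 3 highest are Cobalt, Zephyr, Vantage.
Each winner pays its own bid: Cobalt $95, Zephyr $84, Vantage $66.

Cobalt $95, Zephyr $84, Vantage $66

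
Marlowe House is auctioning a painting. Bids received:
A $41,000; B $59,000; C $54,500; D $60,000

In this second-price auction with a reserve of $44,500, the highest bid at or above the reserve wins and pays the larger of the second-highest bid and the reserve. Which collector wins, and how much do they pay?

Rule: the highest bid at or above the reserve wins and pays the larger of the second-highest bid and the reserve.
Bids in order: 60,000 (D) > 59,000 (B) > 54,500 (C) > 41,000 (A)
Highest eligible bid: D at $60,000.
max(second-highest $59,000, reserve $44,500) = $59,000; the reserve does not bind.

D pays $59,000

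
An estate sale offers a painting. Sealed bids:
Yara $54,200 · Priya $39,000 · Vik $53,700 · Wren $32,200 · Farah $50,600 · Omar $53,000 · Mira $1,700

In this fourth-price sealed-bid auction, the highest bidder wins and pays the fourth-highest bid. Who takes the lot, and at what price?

Rule: the highest bidder wins and pays the fourth-highest bid.
Sorting bids: 54,200 (Yara) > 53,700 (Vik) > 53,000 (Omar) > 50,600 (Farah) > 39,000 (Priya) > 32,200 (Wren) > …
Yara wins; payment is bid #4 in the ranking = $50,600.

Yara pays $50,600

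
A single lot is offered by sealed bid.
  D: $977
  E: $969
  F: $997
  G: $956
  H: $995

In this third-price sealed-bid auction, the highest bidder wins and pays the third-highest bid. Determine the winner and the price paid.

F pays $977

Third-price sealed-bid auction: the highest bidder wins and pays the third-highest bid.
Bids ranked: 997 (F) > 995 (H) > 977 (D) > 969 (E) > 956 (G)
F wins; payment is bid #3 in the ranking = $977.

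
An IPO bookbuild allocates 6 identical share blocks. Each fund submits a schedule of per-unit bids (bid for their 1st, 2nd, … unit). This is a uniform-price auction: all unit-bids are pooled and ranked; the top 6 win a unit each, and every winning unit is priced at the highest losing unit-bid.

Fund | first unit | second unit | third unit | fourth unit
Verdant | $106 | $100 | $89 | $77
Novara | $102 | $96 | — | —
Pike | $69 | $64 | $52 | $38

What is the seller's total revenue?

All unit-bids, highest first — top 6: 106 (Verdant-1), 102 (Novara-1), 100 (Verdant-2), 96 (Novara-2), 89 (Verdant-3), 77 (Verdant-4)
Highest rejected unit-bid = $69.
Allocation: Novara 2, Verdant 4. Every unit priced at $69.
Revenue = 6 × 69 = $414.

Total revenue: $414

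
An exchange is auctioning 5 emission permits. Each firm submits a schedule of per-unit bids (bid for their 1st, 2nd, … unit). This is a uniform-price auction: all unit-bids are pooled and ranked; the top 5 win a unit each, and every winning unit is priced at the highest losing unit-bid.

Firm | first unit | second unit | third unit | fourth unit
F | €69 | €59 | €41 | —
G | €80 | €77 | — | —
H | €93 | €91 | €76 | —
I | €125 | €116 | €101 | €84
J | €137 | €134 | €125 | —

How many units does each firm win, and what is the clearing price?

I 2, J 3; clearing price €101

Pooled unit-bids ranked (top 5): 137 (J-1), 134 (J-2), 125 (I-1), 125 (J-3), 116 (I-2)
The (k+1)-th unit-bid is €101.
Allocation: I 2, J 3.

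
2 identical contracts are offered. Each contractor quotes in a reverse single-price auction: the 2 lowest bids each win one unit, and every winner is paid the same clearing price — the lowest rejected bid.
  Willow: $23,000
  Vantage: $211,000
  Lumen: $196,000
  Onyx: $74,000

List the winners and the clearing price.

Willow, Onyx; each is paid $196,000

Ordering the bids: 23,000 (Willow), 74,000 (Onyx), 196,000 (Lumen), 211,000 (Vantage)
Lowest 2: Willow, Onyx.
First losing bid is Lumen's $196,000, which sets the uniform price.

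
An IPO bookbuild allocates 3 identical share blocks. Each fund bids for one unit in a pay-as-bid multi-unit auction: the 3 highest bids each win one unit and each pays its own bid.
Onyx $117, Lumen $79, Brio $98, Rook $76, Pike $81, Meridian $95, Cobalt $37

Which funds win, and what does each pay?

Ordering the bids: 117 (Onyx), 98 (Brio), 95 (Meridian), 81 (Pike), 79 (Lumen), …
Top 3: Onyx, Brio, Meridian.
Each winner pays its own bid: Onyx $117, Brio $98, Meridian $95.

Onyx $117, Brio $98, Meridian $95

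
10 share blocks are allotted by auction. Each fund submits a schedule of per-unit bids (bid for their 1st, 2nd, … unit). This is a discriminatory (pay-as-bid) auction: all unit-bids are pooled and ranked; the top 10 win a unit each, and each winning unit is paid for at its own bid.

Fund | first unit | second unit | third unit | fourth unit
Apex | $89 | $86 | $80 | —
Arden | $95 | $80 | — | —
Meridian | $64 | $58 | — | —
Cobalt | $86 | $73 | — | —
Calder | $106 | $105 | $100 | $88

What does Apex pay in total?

Apex pays $255

All unit-bids, highest first — top 10: 106 (Calder-1), 105 (Calder-2), 100 (Calder-3), 95 (Arden-1), 89 (Apex-1), 88 (Calder-4), 86 (Apex-2), 86 (Cobalt-1), 80 (Apex-3), 80 (Arden-2)
Next rejected bid: $73 (not a price — pay-as-bid).
Apex's winning unit-bids: 89 + 86 + 80 = $255.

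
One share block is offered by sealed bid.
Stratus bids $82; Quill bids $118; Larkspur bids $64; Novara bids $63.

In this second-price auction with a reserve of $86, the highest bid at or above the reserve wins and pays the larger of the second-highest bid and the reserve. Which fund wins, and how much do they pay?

Quill pays $86

Second-price auction with a reserve of $86: the highest bid at or above the reserve wins and pays the larger of the second-highest bid and the reserve.
Sorting bids: 118 (Quill) > 82 (Stratus) > 64 (Larkspur) > 63 (Novara)
Quill has the top bid at or above the reserve ($118).
max(second-highest $82, reserve $86) = $86.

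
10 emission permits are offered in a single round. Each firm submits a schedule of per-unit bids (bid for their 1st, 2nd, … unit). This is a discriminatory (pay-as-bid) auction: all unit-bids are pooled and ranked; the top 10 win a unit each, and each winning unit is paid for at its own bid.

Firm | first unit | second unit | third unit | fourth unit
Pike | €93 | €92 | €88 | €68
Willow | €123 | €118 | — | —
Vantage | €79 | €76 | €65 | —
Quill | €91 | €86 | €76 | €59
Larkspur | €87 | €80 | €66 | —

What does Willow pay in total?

Willow pays €241

All unit-bids, highest first — top 10: 123 (Willow-1), 118 (Willow-2), 93 (Pike-1), 92 (Pike-2), 91 (Quill-1), 88 (Pike-3), 87 (Larkspur-1), 86 (Quill-2), 80 (Larkspur-2), 79 (Vantage-1)
Next rejected bid: €76 (not a price — pay-as-bid).
Willow's winning unit-bids: 123 + 118 = €241.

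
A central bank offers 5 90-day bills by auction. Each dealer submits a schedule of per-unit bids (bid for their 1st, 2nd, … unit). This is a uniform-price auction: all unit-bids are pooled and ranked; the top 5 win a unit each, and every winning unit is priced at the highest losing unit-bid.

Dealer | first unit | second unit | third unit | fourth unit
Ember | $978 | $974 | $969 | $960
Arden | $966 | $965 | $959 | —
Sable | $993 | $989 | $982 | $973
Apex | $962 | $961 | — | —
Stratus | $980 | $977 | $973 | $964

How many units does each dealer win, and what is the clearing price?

Ember 1, Sable 3, Stratus 1; clearing price $977

Pooled unit-bids ranked (top 5): 993 (Sable-1), 989 (Sable-2), 982 (Sable-3), 980 (Stratus-1), 978 (Ember-1)
The (k+1)-th unit-bid is $977.
Allocation: Ember 1, Sable 3, Stratus 1.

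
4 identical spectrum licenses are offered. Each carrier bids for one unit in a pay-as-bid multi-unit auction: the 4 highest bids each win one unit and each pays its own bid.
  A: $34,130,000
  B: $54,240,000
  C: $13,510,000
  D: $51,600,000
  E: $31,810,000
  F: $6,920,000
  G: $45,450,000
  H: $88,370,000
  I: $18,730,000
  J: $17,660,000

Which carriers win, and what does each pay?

Bids ranked high→low: 88,370,000 (H), 54,240,000 (B), 51,600,000 (D), 45,450,000 (G), 34,130,000 (A), 31,810,000 (E), …
Winners (4 units): H, B, D, G.
Each winner pays its own bid: H $88,370,000, B $54,240,000, D $51,600,000, G $45,450,000.

H $88,370,000, B $54,240,000, D $51,600,000, G $45,450,000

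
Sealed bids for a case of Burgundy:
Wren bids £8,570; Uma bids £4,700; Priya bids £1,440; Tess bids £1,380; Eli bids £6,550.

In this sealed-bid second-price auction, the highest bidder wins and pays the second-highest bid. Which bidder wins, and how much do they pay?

Wren pays £6,550

Sealed-bid second-price auction: the highest bidder wins and pays the second-highest bid.
Bids ranked: 8,570 (Wren) > 6,550 (Eli) > 4,700 (Uma) > 1,440 (Priya) > 1,380 (Tess)
Wren wins with the highest bid; price is set by the runner-up at £6,550.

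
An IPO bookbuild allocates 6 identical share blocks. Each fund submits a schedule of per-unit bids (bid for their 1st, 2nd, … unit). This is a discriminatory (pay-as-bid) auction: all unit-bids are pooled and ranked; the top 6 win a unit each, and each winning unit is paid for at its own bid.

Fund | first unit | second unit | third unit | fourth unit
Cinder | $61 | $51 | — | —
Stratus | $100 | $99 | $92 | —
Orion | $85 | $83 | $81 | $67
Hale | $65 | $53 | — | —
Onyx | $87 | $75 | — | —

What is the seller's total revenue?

Total revenue: $546

Merging the schedules and taking the best 6: 100 (Stratus-1), 99 (Stratus-2), 92 (Stratus-3), 87 (Onyx-1), 85 (Orion-1), 83 (Orion-2)
Next rejected bid: $81 (not a price — pay-as-bid).
Each winning unit pays its own bid.
Revenue = 100 + 99 + 92 + 87 + 85 + 83 = $546.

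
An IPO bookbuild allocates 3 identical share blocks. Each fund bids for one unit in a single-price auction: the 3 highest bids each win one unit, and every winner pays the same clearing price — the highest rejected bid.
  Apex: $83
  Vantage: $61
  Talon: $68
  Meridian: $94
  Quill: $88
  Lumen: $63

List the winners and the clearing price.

Meridian, Quill, Apex; each pays $68

Bids ranked high→low: 94 (Meridian), 88 (Quill), 83 (Apex), 68 (Talon), 63 (Lumen), …
Top 3: Meridian, Quill, Apex.
First losing bid is Talon's $68, which sets the uniform price.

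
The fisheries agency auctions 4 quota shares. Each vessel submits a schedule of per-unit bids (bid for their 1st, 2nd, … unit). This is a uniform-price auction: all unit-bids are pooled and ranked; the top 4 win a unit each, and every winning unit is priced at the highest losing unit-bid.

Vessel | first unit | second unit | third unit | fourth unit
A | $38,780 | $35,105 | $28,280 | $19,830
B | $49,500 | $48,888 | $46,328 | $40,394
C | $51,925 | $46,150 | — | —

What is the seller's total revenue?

Pooled unit-bids ranked (top 4): 51,925 (C-1), 49,500 (B-1), 48,888 (B-2), 46,328 (B-3)
Highest rejected unit-bid = $46,150.
Allocation: B 3, C 1. Every unit priced at $46,150.
Revenue = 4 × 46,150 = $184,600.

Total revenue: $184,600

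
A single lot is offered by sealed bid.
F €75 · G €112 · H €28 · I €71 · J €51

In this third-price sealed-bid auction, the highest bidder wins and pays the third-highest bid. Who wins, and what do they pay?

Bids ranked: 112 (G) > 75 (F) > 71 (I) > 51 (J) > 28 (H)
G wins; payment is bid #3 in the ranking = €71.

G pays €71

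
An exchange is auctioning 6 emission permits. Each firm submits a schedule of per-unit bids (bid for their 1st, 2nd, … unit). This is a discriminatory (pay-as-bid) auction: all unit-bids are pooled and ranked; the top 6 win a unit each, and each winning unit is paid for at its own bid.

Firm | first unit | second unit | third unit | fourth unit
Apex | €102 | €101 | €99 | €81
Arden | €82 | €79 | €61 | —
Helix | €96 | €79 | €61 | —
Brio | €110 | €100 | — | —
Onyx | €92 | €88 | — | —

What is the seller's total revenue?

All unit-bids, highest first — top 6: 110 (Brio-1), 102 (Apex-1), 101 (Apex-2), 100 (Brio-2), 99 (Apex-3), 96 (Helix-1)
Next rejected bid: €92 (not a price — pay-as-bid).
Each winning unit pays its own bid.
Revenue = 110 + 102 + 101 + 100 + 99 + 96 = €608.

Total revenue: €608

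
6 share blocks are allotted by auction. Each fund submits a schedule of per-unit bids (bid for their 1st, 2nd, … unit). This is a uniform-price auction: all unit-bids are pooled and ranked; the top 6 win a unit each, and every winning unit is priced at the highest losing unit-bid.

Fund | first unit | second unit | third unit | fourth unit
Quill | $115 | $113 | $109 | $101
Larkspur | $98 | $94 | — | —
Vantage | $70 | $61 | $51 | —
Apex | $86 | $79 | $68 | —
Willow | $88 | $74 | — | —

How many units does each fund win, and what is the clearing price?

Larkspur 2, Quill 4; clearing price $88

Merging the schedules and taking the best 6: 115 (Quill-1), 113 (Quill-2), 109 (Quill-3), 101 (Quill-4), 98 (Larkspur-1), 94 (Larkspur-2)
First bid not allocated: $88.
Allocation: Larkspur 2, Quill 4.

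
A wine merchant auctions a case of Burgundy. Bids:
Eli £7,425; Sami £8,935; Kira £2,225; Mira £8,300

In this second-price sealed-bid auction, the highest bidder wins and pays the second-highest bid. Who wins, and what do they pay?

Sami pays £8,300

Bids in order: 8,935 (Sami) > 8,300 (Mira) > 7,425 (Eli) > 2,225 (Kira)
Sami wins with the highest bid; price is set by the runner-up at £8,300.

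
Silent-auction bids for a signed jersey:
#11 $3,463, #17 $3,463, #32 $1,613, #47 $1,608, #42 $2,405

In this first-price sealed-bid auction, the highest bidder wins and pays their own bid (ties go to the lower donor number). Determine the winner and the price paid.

Rule: the highest bidder wins and pays their own bid.
Bids in order: 3,463 (#11) > 3,463 (#17) > 2,405 (#42) > 1,613 (#32) > 1,608 (#47)
#11 and #17 tie at $3,463; tie-break gives it to #11.
First-price: #11 pays what they bid, $3,463.

#11 pays $3,463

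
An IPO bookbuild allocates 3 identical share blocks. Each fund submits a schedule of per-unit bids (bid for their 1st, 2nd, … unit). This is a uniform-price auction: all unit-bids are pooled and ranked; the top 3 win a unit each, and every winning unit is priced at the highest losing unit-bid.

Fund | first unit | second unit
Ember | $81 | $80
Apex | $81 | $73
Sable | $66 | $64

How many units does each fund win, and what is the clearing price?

Merging the schedules and taking the best 3: 81 (Ember-1), 81 (Apex-1), 80 (Ember-2)
The (k+1)-th unit-bid is $73.
Allocation: Apex 1, Ember 2.

Apex 1, Ember 2; clearing price $73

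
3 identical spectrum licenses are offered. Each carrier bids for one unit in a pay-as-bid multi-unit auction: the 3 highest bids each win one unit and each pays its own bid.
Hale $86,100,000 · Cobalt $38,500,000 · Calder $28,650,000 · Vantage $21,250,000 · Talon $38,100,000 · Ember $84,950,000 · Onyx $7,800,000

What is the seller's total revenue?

Ordering the bids: 86,100,000 (Hale), 84,950,000 (Ember), 38,500,000 (Cobalt), 38,100,000 (Talon), 28,650,000 (Calder), …
The 3 highest are Hale, Ember, Cobalt.
Total revenue = 86,100,000 + 84,950,000 + 38,500,000 = $209,550,000.

Total revenue: $209,550,000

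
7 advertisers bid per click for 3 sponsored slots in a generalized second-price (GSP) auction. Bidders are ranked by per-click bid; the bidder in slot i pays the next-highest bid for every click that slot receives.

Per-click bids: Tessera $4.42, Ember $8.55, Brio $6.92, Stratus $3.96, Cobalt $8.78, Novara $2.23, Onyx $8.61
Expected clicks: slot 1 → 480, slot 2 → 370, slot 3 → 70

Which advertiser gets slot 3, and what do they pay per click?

Per-click bids in order: $8.78 (Cobalt) > $8.61 (Onyx) > $8.55 (Ember) > $6.92 (Brio) > …
Slot 3 goes to the third-ranked bidder, Ember, who pays the next bid down: $6.92/click.

Ember; $6.92 per click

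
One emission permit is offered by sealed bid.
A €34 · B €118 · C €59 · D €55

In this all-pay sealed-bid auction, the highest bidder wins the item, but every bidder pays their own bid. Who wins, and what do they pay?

B pays €118

All-pay sealed-bid auction: the highest bidder wins the item, but every bidder pays their own bid.
Sorting bids: 118 (B) > 59 (C) > 55 (D) > 34 (A)
B is highest and takes the item; every bidder forfeits their bid.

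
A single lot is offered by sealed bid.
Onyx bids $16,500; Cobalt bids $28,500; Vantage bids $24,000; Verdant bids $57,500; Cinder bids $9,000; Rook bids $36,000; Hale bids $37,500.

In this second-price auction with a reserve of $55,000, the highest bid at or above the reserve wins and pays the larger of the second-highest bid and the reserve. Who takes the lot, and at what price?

Verdant pays $55,000

Second-price auction with a reserve of $55,000: the highest bid at or above the reserve wins and pays the larger of the second-highest bid and the reserve.
Bids ranked: 57,500 (Verdant) > 37,500 (Hale) > 36,000 (Rook) > 28,500 (Cobalt) > 24,000 (Vantage) > 16,500 (Onyx) > …
Verdant has the top bid at or above the reserve ($57,500).
Second-highest bid $37,500 is below the reserve $55,000, so the reserve binds → payment $55,000.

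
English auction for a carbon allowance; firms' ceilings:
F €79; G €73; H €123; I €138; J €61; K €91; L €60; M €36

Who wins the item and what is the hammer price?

I wins at €123

Open ascending-bid auction: the price rises until one bidder remains; the winner pays the price at which the last rival dropped out.
Limits ranked: 138 (I) > 123 (H) > 91 (K) > 79 (F) > 73 (G) > 61 (J) > …
Bidding ends when H exits at €123; I takes it.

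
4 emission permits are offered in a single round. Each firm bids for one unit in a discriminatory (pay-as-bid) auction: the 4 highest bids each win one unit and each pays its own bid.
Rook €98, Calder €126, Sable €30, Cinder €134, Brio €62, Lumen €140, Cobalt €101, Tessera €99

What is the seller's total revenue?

Sorting: 140 (Lumen), 134 (Cinder), 126 (Calder), 101 (Cobalt), 99 (Tessera), 98 (Rook), …
Winners (4 units): Lumen, Cinder, Calder, Cobalt.
Total revenue = 140 + 134 + 126 + 101 = €501.

Total revenue: €501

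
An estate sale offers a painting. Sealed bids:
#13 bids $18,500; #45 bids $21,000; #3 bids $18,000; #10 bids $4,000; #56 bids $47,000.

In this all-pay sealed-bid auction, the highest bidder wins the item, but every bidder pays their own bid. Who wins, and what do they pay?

All-pay sealed-bid auction: the highest bidder wins the item, but every bidder pays their own bid.
Sorting bids: 47,000 (#56) > 21,000 (#45) > 18,500 (#13) > 18,000 (#3) > 4,000 (#10)
#56 is highest and takes the item; every bidder forfeits their bid.

#56 pays $47,000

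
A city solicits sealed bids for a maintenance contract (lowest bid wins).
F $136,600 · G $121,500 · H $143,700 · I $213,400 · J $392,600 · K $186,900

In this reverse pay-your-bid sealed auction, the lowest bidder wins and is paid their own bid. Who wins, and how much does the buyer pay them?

G is paid $121,500

Reverse pay-your-bid sealed auction: the lowest bidder wins and is paid their own bid.
Sorting bids: 121,500 (G) < 136,600 (F) < 143,700 (H) < 186,900 (K) < 213,400 (I) < 392,600 (J)
G has the lowest bid and is paid exactly that: $121,500.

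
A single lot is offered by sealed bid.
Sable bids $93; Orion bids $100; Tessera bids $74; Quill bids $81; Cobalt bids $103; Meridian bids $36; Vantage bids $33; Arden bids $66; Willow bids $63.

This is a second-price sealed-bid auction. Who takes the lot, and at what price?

Cobalt pays $100

Sorting bids: 103 (Cobalt) > 100 (Orion) > 93 (Sable) > 81 (Quill) > 74 (Tessera) > 66 (Arden) > …
Cobalt wins with the highest bid; price is set by the runner-up at $100.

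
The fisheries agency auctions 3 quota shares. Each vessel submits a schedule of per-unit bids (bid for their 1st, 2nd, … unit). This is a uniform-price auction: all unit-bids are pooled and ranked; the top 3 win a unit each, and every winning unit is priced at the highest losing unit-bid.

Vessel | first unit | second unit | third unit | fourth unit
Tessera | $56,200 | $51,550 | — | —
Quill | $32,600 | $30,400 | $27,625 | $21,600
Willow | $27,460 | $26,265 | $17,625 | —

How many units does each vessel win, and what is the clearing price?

Pooled unit-bids ranked (top 3): 56,200 (Tessera-1), 51,550 (Tessera-2), 32,600 (Quill-1)
Highest rejected unit-bid = $30,400.
Allocation: Quill 1, Tessera 2.

Quill 1, Tessera 2; clearing price $30,400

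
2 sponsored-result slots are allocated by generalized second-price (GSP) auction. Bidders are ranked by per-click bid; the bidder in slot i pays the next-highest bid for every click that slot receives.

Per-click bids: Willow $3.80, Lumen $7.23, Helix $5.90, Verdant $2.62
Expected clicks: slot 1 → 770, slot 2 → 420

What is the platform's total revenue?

Per-click bids in order: $7.23 (Lumen) > $5.90 (Helix) > $3.80 (Willow) > …
Slot 1: Lumen pays $5.90 × 770 = $4543.00
Slot 2: Helix pays $3.80 × 420 = $1596.00
Total = $6139.00

Total revenue: $6139.00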